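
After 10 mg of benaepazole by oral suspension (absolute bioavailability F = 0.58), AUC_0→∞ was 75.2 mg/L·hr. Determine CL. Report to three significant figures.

CL = 0.0771 L/hr

CL = F × Dose / AUC_0→∞
   = 0.58 × 10 / 75.2 = 0.0771277 L/hr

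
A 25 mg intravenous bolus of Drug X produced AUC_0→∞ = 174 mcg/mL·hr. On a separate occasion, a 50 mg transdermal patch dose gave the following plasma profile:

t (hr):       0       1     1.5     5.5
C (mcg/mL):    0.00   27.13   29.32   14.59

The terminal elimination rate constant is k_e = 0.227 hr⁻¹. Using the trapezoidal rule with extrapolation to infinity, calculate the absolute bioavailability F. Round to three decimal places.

F = 0.517

Trapezoidal AUC_0→5.5 (transdermal patch):
  [0→1]: (0.00+27.13)/2 × 1 = 13.565
  [1→1.5]: (27.13+29.32)/2 × 0.5 = 14.1125
  [1.5→5.5]: (29.32+14.59)/2 × 4 = 87.82
  Sum = 115.4975 mcg/mL·hr
Tail: C_last/k_e = 14.59/0.227 = 64.273
AUC_0→∞ (transdermal patch) = 115.4975 + 64.273 = 179.7705 mcg/mL·hr
F = (AUC_ev/D_ev)/(AUC_iv/D_iv) = (179.7705/50)/(174/25) = 3.59541/6.96 = 0.5166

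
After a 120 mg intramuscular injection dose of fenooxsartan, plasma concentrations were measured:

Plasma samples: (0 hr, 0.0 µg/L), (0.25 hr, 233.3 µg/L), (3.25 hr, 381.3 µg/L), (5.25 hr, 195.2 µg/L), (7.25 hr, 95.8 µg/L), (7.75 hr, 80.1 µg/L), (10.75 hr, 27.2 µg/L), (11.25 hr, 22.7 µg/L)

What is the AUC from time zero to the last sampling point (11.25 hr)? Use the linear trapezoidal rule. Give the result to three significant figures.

AUC = 2040 µg/L·hr

Trapezoidal AUC_0→11.25:
  [0→0.25]: (0.0+233.3)/2 × 0.25 = 29.1625
  [0.25→3.25]: (233.3+381.3)/2 × 3 = 921.9
  [3.25→5.25]: (381.3+195.2)/2 × 2 = 576.5
  [5.25→7.25]: (195.2+95.8)/2 × 2 = 291.0
  [7.25→7.75]: (95.8+80.1)/2 × 0.5 = 43.975
  [7.75→10.75]: (80.1+27.2)/2 × 3 = 160.95
  [10.75→11.25]: (27.2+22.7)/2 × 0.5 = 12.475
  Sum = 2035.9625 µg/L·hr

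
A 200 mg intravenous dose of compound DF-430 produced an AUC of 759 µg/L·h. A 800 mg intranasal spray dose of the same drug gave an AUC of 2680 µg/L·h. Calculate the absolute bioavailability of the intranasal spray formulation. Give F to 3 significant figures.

F = (AUC_ev / D_ev) / (AUC_iv / D_iv)
  = (2680/800) / (759/200)
  = 3.35 / 3.795 = 0.8827

F = 0.883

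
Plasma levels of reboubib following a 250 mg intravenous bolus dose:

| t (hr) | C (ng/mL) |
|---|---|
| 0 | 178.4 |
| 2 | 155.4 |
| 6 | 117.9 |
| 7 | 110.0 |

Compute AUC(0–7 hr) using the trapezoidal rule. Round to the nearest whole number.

Trapezoidal AUC_0→7:
  [0→2]: (178.4+155.4)/2 × 2 = 333.8
  [2→6]: (155.4+117.9)/2 × 4 = 546.6
  [6→7]: (117.9+110.0)/2 × 1 = 113.95
  Sum = 994.35 ng/mL·hr

AUC = 994 ng/mL·hr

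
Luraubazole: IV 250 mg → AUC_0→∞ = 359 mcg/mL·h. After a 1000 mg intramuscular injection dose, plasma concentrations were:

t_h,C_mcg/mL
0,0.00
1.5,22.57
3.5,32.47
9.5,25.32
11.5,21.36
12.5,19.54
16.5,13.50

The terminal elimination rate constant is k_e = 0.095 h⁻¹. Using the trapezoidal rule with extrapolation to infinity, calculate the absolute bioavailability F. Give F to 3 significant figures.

F = 0.363

Trapezoidal AUC_0→16.5 (intramuscular injection):
  [0→1.5]: (0.00+22.57)/2 × 1.5 = 16.9275
  [1.5→3.5]: (22.57+32.47)/2 × 2 = 55.04
  [3.5→9.5]: (32.47+25.32)/2 × 6 = 173.37
  [9.5→11.5]: (25.32+21.36)/2 × 2 = 46.68
  [11.5→12.5]: (21.36+19.54)/2 × 1 = 20.45
  [12.5→16.5]: (19.54+13.50)/2 × 4 = 66.08
  Sum = 378.5475 mcg/mL·h
Tail: C_last/k_e = 13.50/0.095 = 142.105
AUC_0→∞ (intramuscular injection) = 378.5475 + 142.105 = 520.6525 mcg/mL·h
F = (AUC_ev/D_ev)/(AUC_iv/D_iv) = (520.6525/1000)/(359/250) = 0.5206525/1.436 = 0.3626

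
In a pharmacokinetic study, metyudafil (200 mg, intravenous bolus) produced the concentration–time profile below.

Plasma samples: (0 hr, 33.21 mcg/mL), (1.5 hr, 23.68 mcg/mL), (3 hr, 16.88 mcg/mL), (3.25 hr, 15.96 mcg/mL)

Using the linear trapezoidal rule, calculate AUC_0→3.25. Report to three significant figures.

AUC = 77.2 mcg/mL·hr

Trapezoidal AUC_0→3.25:
  [0→1.5]: (33.21+23.68)/2 × 1.5 = 42.6675
  [1.5→3]: (23.68+16.88)/2 × 1.5 = 30.42
  [3→3.25]: (16.88+15.96)/2 × 0.25 = 4.105
  Sum = 77.1925 mcg/mL·hr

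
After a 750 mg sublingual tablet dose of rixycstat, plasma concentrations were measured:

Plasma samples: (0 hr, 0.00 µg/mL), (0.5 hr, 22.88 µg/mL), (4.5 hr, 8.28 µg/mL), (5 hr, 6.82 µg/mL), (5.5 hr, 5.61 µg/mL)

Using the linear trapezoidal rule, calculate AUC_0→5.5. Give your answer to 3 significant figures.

AUC = 74.9 µg/mL·hr

Trapezoidal AUC_0→5.5:
  [0→0.5]: (0.00+22.88)/2 × 0.5 = 5.72
  [0.5→4.5]: (22.88+8.28)/2 × 4 = 62.32
  [4.5→5]: (8.28+6.82)/2 × 0.5 = 3.775
  [5→5.5]: (6.82+5.61)/2 × 0.5 = 3.1075
  Sum = 74.9225 µg/mL·hr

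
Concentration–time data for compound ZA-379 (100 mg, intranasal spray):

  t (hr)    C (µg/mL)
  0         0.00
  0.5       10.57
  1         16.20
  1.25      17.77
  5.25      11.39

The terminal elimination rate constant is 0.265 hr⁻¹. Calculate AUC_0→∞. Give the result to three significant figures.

Trapezoidal AUC_0→5.25:
  [0→0.5]: (0.00+10.57)/2 × 0.5 = 2.6425
  [0.5→1]: (10.57+16.20)/2 × 0.5 = 6.6925
  [1→1.25]: (16.20+17.77)/2 × 0.25 = 4.24625
  [1.25→5.25]: (17.77+11.39)/2 × 4 = 58.32
  Sum = 71.90125 µg/mL·hr
Extrapolated tail: C_last / k_e = 11.39 / 0.265 = 42.981
AUC_0→∞ = 71.90125 + 42.981 = 114.88225 µg/mL·hr

AUC = 115 µg/mL·hr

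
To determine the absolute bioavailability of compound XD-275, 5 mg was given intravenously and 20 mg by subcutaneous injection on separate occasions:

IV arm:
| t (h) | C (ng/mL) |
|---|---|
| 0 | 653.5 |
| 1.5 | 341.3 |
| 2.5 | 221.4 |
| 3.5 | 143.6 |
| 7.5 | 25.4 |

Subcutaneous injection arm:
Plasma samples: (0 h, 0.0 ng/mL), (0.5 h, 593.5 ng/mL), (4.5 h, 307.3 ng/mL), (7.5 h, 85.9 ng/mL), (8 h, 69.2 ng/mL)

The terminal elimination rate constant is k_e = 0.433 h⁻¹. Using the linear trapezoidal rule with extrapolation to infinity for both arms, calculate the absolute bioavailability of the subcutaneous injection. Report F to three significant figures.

Trapezoidal AUC_0→7.5 (IV):
  [0→1.5]: (653.5+341.3)/2 × 1.5 = 746.1
  [1.5→2.5]: (341.3+221.4)/2 × 1 = 281.35
  [2.5→3.5]: (221.4+143.6)/2 × 1 = 182.5
  [3.5→7.5]: (143.6+25.4)/2 × 4 = 338.0
  Sum = 1547.95 ng/mL·h
IV tail: 25.4/0.433 = 58.661; AUC_iv,0→∞ = 1547.95 + 58.661 = 1606.611 ng/mL·h
Trapezoidal AUC_0→8 (subcutaneous injection):
  [0→0.5]: (0.0+593.5)/2 × 0.5 = 148.375
  [0.5→4.5]: (593.5+307.3)/2 × 4 = 1801.6
  [4.5→7.5]: (307.3+85.9)/2 × 3 = 589.8
  [7.5→8]: (85.9+69.2)/2 × 0.5 = 38.775
  Sum = 2578.55 ng/mL·h
subcutaneous injection tail: 69.2/0.433 = 159.815; AUC_ev,0→∞ = 2578.55 + 159.815 = 2738.365 ng/mL·h
F = (AUC_ev/D_ev)/(AUC_iv/D_iv) = (2738.365/20)/(1606.611/5) = 136.91825/321.3222 = 0.4261

F = 0.426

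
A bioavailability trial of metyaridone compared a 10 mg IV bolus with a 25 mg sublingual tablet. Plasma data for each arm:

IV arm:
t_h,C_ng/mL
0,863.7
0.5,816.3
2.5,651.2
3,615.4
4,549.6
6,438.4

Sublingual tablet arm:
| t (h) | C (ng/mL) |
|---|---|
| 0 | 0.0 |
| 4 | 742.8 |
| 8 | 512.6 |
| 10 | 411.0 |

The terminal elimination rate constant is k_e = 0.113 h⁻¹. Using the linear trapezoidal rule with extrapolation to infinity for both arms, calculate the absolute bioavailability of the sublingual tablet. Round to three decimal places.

F = 0.447

Trapezoidal AUC_0→6 (IV):
  [0→0.5]: (863.7+816.3)/2 × 0.5 = 420.0
  [0.5→2.5]: (816.3+651.2)/2 × 2 = 1467.5
  [2.5→3]: (651.2+615.4)/2 × 0.5 = 316.65
  [3→4]: (615.4+549.6)/2 × 1 = 582.5
  [4→6]: (549.6+438.4)/2 × 2 = 988.0
  Sum = 3774.65 ng/mL·h
IV tail: 438.4/0.113 = 3879.646; AUC_iv,0→∞ = 3774.65 + 3879.646 = 7654.296 ng/mL·h
Trapezoidal AUC_0→10 (sublingual tablet):
  [0→4]: (0.0+742.8)/2 × 4 = 1485.6
  [4→8]: (742.8+512.6)/2 × 4 = 2510.8
  [8→10]: (512.6+411.0)/2 × 2 = 923.6
  Sum = 4920.0 ng/mL·h
sublingual tablet tail: 411.0/0.113 = 3637.168; AUC_ev,0→∞ = 4920.0 + 3637.168 = 8557.168 ng/mL·h
F = (AUC_ev/D_ev)/(AUC_iv/D_iv) = (8557.168/25)/(7654.296/10) = 342.28672/765.4296 = 0.4472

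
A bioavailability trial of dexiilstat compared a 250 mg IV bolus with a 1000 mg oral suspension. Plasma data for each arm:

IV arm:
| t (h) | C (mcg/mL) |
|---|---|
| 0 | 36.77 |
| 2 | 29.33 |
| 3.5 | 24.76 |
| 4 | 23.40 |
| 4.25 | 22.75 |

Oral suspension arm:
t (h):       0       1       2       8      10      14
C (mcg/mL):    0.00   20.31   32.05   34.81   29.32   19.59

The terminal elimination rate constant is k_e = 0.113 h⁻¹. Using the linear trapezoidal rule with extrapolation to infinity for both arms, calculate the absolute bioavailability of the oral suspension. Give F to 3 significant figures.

F = 0.439

Trapezoidal AUC_0→4.25 (IV):
  [0→2]: (36.77+29.33)/2 × 2 = 66.1
  [2→3.5]: (29.33+24.76)/2 × 1.5 = 40.5675
  [3.5→4]: (24.76+23.40)/2 × 0.5 = 12.04
  [4→4.25]: (23.40+22.75)/2 × 0.25 = 5.76875
  Sum = 124.47625 mcg/mL·h
IV tail: 22.75/0.113 = 201.327; AUC_iv,0→∞ = 124.47625 + 201.327 = 325.80325 mcg/mL·h
Trapezoidal AUC_0→14 (oral suspension):
  [0→1]: (0.00+20.31)/2 × 1 = 10.155
  [1→2]: (20.31+32.05)/2 × 1 = 26.18
  [2→8]: (32.05+34.81)/2 × 6 = 200.58
  [8→10]: (34.81+29.32)/2 × 2 = 64.13
  [10→14]: (29.32+19.59)/2 × 4 = 97.82
  Sum = 398.865 mcg/mL·h
oral suspension tail: 19.59/0.113 = 173.363; AUC_ev,0→∞ = 398.865 + 173.363 = 572.228 mcg/mL·h
F = (AUC_ev/D_ev)/(AUC_iv/D_iv) = (572.228/1000)/(325.80325/250) = 0.572228/1.303213 = 0.4391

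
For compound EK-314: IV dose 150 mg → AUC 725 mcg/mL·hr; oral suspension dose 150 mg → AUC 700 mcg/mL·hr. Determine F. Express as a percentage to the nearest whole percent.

F = (AUC_ev / D_ev) / (AUC_iv / D_iv)
  = (700/150) / (725/150)
  = 4.66667 / 4.83333 = 0.9655
  = 96.55%

F = 97%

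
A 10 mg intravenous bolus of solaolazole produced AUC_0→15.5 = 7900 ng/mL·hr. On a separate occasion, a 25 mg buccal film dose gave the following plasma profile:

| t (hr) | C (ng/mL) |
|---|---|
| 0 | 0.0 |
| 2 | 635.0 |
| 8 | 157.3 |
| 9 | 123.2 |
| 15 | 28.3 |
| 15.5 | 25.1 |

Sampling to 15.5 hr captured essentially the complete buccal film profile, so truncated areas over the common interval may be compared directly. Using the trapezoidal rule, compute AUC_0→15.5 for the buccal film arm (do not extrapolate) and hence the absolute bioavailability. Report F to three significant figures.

Trapezoidal AUC_0→15.5 (buccal film):
  [0→2]: (0.0+635.0)/2 × 2 = 635.0
  [2→8]: (635.0+157.3)/2 × 6 = 2376.9
  [8→9]: (157.3+123.2)/2 × 1 = 140.25
  [9→15]: (123.2+28.3)/2 × 6 = 454.5
  [15→15.5]: (28.3+25.1)/2 × 0.5 = 13.35
  Sum = 3620.0 ng/mL·hr
F = (AUC_ev/D_ev)/(AUC_iv/D_iv) = (3620.0/25)/(7900/10) = 144.8/790 = 0.1833

F = 0.183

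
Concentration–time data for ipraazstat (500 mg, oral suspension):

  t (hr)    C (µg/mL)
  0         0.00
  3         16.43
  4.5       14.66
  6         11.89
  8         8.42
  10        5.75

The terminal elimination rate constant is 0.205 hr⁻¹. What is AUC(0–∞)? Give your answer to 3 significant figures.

AUC = 130 µg/mL·hr

Trapezoidal AUC_0→10:
  [0→3]: (0.00+16.43)/2 × 3 = 24.645
  [3→4.5]: (16.43+14.66)/2 × 1.5 = 23.3175
  [4.5→6]: (14.66+11.89)/2 × 1.5 = 19.9125
  [6→8]: (11.89+8.42)/2 × 2 = 20.31
  [8→10]: (8.42+5.75)/2 × 2 = 14.17
  Sum = 102.355 µg/mL·hr
Extrapolated tail: C_last / k_e = 5.75 / 0.205 = 28.049
AUC_0→∞ = 102.355 + 28.049 = 130.404 µg/mL·hr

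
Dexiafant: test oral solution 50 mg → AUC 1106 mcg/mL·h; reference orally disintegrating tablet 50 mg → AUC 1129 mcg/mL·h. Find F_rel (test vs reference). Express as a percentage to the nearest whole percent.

F_rel = (AUC_test/D_test) / (AUC_ref/D_ref)
      = (1106/50) / (1129/50)
      = 22.12 / 22.58 = 0.9796 = 97.96%

F_rel = 98%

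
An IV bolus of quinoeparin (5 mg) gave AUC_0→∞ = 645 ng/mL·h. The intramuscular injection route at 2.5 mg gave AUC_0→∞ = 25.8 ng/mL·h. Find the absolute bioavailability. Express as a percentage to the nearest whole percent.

F = 8%

F = (AUC_ev / D_ev) / (AUC_iv / D_iv)
  = (25.8/2.5) / (645/5)
  = 10.32 / 129 = 0.0800
  = 8.00%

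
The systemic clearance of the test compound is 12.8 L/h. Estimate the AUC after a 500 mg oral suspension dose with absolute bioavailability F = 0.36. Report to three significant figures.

AUC_0→∞ = F × Dose / CL
        = 0.36 × 500 / 12.8 = 14.0625 mg/L·h

AUC = 14.1 mg/L·h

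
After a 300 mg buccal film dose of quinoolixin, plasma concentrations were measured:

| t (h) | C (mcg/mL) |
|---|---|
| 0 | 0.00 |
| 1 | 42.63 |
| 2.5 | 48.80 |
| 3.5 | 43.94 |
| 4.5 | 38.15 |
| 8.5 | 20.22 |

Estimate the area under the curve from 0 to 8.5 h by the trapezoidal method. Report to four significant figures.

Trapezoidal AUC_0→8.5:
  [0→1]: (0.00+42.63)/2 × 1 = 21.315
  [1→2.5]: (42.63+48.80)/2 × 1.5 = 68.5725
  [2.5→3.5]: (48.80+43.94)/2 × 1 = 46.37
  [3.5→4.5]: (43.94+38.15)/2 × 1 = 41.045
  [4.5→8.5]: (38.15+20.22)/2 × 4 = 116.74
  Sum = 294.0425 mcg/mL·h

AUC = 294.0 mcg/mL·h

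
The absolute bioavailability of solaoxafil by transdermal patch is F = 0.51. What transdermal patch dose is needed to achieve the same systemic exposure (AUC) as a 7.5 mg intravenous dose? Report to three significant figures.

For equal systemic exposure: F × D_ev = D_iv
D_ev = D_iv / F = 7.5 / 0.51 = 14.7059 mg

D_transdermal = 14.7 mg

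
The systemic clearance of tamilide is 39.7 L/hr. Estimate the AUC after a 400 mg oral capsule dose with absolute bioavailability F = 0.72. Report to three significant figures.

AUC_0→∞ = F × Dose / CL
        = 0.72 × 400 / 39.7 = 7.25441 mg/L·hr

AUC = 7.25 mg/L·hr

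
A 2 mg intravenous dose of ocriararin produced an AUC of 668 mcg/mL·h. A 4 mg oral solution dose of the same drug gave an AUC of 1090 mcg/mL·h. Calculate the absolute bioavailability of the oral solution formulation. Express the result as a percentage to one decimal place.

F = 81.6%

F = (AUC_ev / D_ev) / (AUC_iv / D_iv)
  = (1090/4) / (668/2)
  = 272.5 / 334 = 0.8159
  = 81.59%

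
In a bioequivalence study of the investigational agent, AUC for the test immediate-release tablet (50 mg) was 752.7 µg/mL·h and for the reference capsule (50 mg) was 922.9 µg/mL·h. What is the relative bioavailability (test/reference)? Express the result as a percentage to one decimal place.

F_rel = (AUC_test/D_test) / (AUC_ref/D_ref)
      = (752.7/50) / (922.9/50)
      = 15.054 / 18.458 = 0.8156 = 81.56%

F_rel = 81.6%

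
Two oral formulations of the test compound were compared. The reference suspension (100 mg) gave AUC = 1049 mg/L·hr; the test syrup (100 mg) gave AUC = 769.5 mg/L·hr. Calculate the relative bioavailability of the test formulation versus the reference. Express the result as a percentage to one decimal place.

F_rel = (AUC_test/D_test) / (AUC_ref/D_ref)
      = (769.5/100) / (1049/100)
      = 7.695 / 10.49 = 0.7336 = 73.36%

F_rel = 73.4%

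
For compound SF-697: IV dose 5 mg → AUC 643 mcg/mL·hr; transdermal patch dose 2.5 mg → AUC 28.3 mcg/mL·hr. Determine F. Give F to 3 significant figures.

F = 0.0880

F = (AUC_ev / D_ev) / (AUC_iv / D_iv)
  = (28.3/2.5) / (643/5)
  = 11.32 / 128.6 = 0.0880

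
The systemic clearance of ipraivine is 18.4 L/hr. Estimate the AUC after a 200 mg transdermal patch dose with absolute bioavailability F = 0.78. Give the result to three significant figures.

AUC = 8.48 mg/L·hr

AUC_0→∞ = F × Dose / CL
        = 0.78 × 200 / 18.4 = 8.47826 mg/L·hr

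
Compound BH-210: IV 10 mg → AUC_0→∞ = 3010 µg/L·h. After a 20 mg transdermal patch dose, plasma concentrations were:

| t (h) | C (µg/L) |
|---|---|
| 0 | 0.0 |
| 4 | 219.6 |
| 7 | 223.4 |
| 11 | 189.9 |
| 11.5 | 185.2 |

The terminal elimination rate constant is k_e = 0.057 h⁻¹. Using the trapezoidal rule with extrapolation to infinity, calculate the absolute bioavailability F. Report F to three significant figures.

F = 0.876

Trapezoidal AUC_0→11.5 (transdermal patch):
  [0→4]: (0.0+219.6)/2 × 4 = 439.2
  [4→7]: (219.6+223.4)/2 × 3 = 664.5
  [7→11]: (223.4+189.9)/2 × 4 = 826.6
  [11→11.5]: (189.9+185.2)/2 × 0.5 = 93.775
  Sum = 2024.075 µg/L·h
Tail: C_last/k_e = 185.2/0.057 = 3249.123
AUC_0→∞ (transdermal patch) = 2024.075 + 3249.123 = 5273.198 µg/L·h
F = (AUC_ev/D_ev)/(AUC_iv/D_iv) = (5273.198/20)/(3010/10) = 263.6599/301 = 0.8759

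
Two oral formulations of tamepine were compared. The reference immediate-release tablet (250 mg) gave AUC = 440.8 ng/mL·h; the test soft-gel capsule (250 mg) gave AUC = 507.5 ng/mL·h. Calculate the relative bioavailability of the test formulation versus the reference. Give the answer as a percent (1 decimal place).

F_rel = (AUC_test/D_test) / (AUC_ref/D_ref)
      = (507.5/250) / (440.8/250)
      = 2.03 / 1.7632 = 1.1513 = 115.13%

F_rel = 115.1%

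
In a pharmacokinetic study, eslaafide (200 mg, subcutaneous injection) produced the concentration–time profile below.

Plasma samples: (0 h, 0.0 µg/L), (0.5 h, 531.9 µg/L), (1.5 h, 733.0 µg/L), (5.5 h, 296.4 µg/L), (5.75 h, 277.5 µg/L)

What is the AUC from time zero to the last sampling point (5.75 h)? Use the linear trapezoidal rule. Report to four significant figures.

Trapezoidal AUC_0→5.75:
  [0→0.5]: (0.0+531.9)/2 × 0.5 = 132.975
  [0.5→1.5]: (531.9+733.0)/2 × 1 = 632.45
  [1.5→5.5]: (733.0+296.4)/2 × 4 = 2058.8
  [5.5→5.75]: (296.4+277.5)/2 × 0.25 = 71.7375
  Sum = 2895.9625 µg/L·h

AUC = 2896 µg/L·h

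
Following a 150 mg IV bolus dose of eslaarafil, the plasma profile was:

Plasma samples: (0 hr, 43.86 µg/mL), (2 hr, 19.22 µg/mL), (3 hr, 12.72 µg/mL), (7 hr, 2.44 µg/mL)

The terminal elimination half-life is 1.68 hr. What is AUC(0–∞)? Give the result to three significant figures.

AUC = 115 µg/mL·hr

Trapezoidal AUC_0→7:
  [0→2]: (43.86+19.22)/2 × 2 = 63.08
  [2→3]: (19.22+12.72)/2 × 1 = 15.97
  [3→7]: (12.72+2.44)/2 × 4 = 30.32
  Sum = 109.37 µg/mL·hr
k_e = ln2 / t½ = 0.693147 / 1.68 = 0.4126 hr^-1
Extrapolated tail: C_last / k_e = 2.44 / 0.4126 = 5.914
AUC_0→∞ = 109.37 + 5.914 = 115.284 µg/mL·hr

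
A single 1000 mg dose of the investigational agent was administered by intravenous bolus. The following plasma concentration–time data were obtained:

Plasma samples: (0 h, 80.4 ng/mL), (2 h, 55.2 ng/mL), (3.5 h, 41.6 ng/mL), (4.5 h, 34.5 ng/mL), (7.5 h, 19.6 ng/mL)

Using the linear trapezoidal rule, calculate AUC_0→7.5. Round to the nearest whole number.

Trapezoidal AUC_0→7.5:
  [0→2]: (80.4+55.2)/2 × 2 = 135.6
  [2→3.5]: (55.2+41.6)/2 × 1.5 = 72.6
  [3.5→4.5]: (41.6+34.5)/2 × 1 = 38.05
  [4.5→7.5]: (34.5+19.6)/2 × 3 = 81.15
  Sum = 327.4 ng/mL·h

AUC = 327 ng/mL·h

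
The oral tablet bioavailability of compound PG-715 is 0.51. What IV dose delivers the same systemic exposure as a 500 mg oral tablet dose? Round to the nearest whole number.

D_iv = 255 mg

Systemic exposure from an extravascular dose = F × D_ev, so the equivalent IV dose is F × D_ev.
D_iv = F × D_ev = 0.51 × 500 = 255 mg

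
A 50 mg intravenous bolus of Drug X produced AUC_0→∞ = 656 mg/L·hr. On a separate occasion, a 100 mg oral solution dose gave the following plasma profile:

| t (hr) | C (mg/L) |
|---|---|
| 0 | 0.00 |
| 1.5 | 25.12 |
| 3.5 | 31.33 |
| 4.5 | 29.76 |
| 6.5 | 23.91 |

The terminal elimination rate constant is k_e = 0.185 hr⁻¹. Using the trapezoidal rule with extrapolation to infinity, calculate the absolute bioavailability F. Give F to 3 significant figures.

Trapezoidal AUC_0→6.5 (oral solution):
  [0→1.5]: (0.00+25.12)/2 × 1.5 = 18.84
  [1.5→3.5]: (25.12+31.33)/2 × 2 = 56.45
  [3.5→4.5]: (31.33+29.76)/2 × 1 = 30.545
  [4.5→6.5]: (29.76+23.91)/2 × 2 = 53.67
  Sum = 159.505 mg/L·hr
Tail: C_last/k_e = 23.91/0.185 = 129.243
AUC_0→∞ (oral solution) = 159.505 + 129.243 = 288.748 mg/L·hr
F = (AUC_ev/D_ev)/(AUC_iv/D_iv) = (288.748/100)/(656/50) = 2.88748/13.12 = 0.2201

F = 0.220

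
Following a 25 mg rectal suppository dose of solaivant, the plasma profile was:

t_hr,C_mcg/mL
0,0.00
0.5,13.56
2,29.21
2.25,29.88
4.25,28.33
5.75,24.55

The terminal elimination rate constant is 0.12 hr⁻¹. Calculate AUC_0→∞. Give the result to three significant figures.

AUC = 345 mcg/mL·hr

Trapezoidal AUC_0→5.75:
  [0→0.5]: (0.00+13.56)/2 × 0.5 = 3.39
  [0.5→2]: (13.56+29.21)/2 × 1.5 = 32.0775
  [2→2.25]: (29.21+29.88)/2 × 0.25 = 7.38625
  [2.25→4.25]: (29.88+28.33)/2 × 2 = 58.21
  [4.25→5.75]: (28.33+24.55)/2 × 1.5 = 39.66
  Sum = 140.72375 mcg/mL·hr
Extrapolated tail: C_last / k_e = 24.55 / 0.12 = 204.583
AUC_0→∞ = 140.72375 + 204.583 = 345.30675 mcg/mL·hr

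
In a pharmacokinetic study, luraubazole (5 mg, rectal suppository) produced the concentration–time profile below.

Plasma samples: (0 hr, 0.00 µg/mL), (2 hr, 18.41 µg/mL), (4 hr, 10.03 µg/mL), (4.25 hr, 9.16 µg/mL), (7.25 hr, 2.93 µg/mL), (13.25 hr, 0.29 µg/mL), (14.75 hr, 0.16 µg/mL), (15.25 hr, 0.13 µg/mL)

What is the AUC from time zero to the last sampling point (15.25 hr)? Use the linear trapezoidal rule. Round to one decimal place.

Trapezoidal AUC_0→15.25:
  [0→2]: (0.00+18.41)/2 × 2 = 18.41
  [2→4]: (18.41+10.03)/2 × 2 = 28.44
  [4→4.25]: (10.03+9.16)/2 × 0.25 = 2.39875
  [4.25→7.25]: (9.16+2.93)/2 × 3 = 18.135
  [7.25→13.25]: (2.93+0.29)/2 × 6 = 9.66
  [13.25→14.75]: (0.29+0.16)/2 × 1.5 = 0.3375
  [14.75→15.25]: (0.16+0.13)/2 × 0.5 = 0.0725
  Sum = 77.45375 µg/mL·hr

AUC = 77.5 µg/mL·hr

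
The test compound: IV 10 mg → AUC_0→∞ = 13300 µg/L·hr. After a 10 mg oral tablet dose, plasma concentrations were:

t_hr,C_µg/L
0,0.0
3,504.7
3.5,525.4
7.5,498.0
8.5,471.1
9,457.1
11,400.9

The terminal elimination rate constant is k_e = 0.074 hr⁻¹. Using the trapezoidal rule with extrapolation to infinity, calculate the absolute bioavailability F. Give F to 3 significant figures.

Trapezoidal AUC_0→11 (oral tablet):
  [0→3]: (0.0+504.7)/2 × 3 = 757.05
  [3→3.5]: (504.7+525.4)/2 × 0.5 = 257.525
  [3.5→7.5]: (525.4+498.0)/2 × 4 = 2046.8
  [7.5→8.5]: (498.0+471.1)/2 × 1 = 484.55
  [8.5→9]: (471.1+457.1)/2 × 0.5 = 232.05
  [9→11]: (457.1+400.9)/2 × 2 = 858.0
  Sum = 4635.975 µg/L·hr
Tail: C_last/k_e = 400.9/0.074 = 5417.568
AUC_0→∞ (oral tablet) = 4635.975 + 5417.568 = 10053.543 µg/L·hr
F = (AUC_ev/D_ev)/(AUC_iv/D_iv) = (10053.543/10)/(13300/10) = 1005.3543/1330 = 0.7559

F = 0.756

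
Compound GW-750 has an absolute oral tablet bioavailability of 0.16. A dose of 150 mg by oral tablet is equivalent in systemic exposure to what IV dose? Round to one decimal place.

Systemic exposure from an extravascular dose = F × D_ev, so the equivalent IV dose is F × D_ev.
D_iv = F × D_ev = 0.16 × 150 = 24 mg

D_iv = 24.0 mg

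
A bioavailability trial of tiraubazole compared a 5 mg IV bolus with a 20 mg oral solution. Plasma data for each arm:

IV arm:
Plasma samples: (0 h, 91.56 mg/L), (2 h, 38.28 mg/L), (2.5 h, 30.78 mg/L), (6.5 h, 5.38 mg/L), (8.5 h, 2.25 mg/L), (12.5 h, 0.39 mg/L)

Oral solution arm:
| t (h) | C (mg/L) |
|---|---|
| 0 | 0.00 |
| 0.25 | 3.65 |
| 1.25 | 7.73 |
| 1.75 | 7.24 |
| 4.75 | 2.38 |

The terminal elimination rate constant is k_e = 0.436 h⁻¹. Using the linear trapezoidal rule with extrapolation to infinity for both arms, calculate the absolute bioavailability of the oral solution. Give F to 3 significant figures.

F = 0.0319

Trapezoidal AUC_0→12.5 (IV):
  [0→2]: (91.56+38.28)/2 × 2 = 129.84
  [2→2.5]: (38.28+30.78)/2 × 0.5 = 17.265
  [2.5→6.5]: (30.78+5.38)/2 × 4 = 72.32
  [6.5→8.5]: (5.38+2.25)/2 × 2 = 7.63
  [8.5→12.5]: (2.25+0.39)/2 × 4 = 5.28
  Sum = 232.335 mg/L·h
IV tail: 0.39/0.436 = 0.894; AUC_iv,0→∞ = 232.335 + 0.894 = 233.229 mg/L·h
Trapezoidal AUC_0→4.75 (oral solution):
  [0→0.25]: (0.00+3.65)/2 × 0.25 = 0.45625
  [0.25→1.25]: (3.65+7.73)/2 × 1 = 5.69
  [1.25→1.75]: (7.73+7.24)/2 × 0.5 = 3.7425
  [1.75→4.75]: (7.24+2.38)/2 × 3 = 14.43
  Sum = 24.31875 mg/L·h
oral solution tail: 2.38/0.436 = 5.459; AUC_ev,0→∞ = 24.31875 + 5.459 = 29.77775 mg/L·h
F = (AUC_ev/D_ev)/(AUC_iv/D_iv) = (29.77775/20)/(233.229/5) = 1.4888875/46.6458 = 0.0319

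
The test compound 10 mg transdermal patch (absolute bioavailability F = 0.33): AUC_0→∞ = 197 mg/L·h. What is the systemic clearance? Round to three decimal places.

CL = 0.017 L/h

CL = F × Dose / AUC_0→∞
   = 0.33 × 10 / 197 = 0.0167513 L/h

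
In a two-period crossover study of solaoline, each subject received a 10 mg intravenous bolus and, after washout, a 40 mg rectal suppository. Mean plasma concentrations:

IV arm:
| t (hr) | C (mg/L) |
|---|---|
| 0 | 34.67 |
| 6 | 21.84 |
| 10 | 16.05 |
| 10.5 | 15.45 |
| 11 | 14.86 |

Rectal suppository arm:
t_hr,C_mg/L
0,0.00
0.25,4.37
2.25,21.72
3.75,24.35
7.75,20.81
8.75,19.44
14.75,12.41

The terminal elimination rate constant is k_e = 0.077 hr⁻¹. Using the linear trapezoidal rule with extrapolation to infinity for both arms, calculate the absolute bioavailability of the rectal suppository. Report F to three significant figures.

Trapezoidal AUC_0→11 (IV):
  [0→6]: (34.67+21.84)/2 × 6 = 169.53
  [6→10]: (21.84+16.05)/2 × 4 = 75.78
  [10→10.5]: (16.05+15.45)/2 × 0.5 = 7.875
  [10.5→11]: (15.45+14.86)/2 × 0.5 = 7.5775
  Sum = 260.7625 mg/L·hr
IV tail: 14.86/0.077 = 192.987; AUC_iv,0→∞ = 260.7625 + 192.987 = 453.7495 mg/L·hr
Trapezoidal AUC_0→14.75 (rectal suppository):
  [0→0.25]: (0.00+4.37)/2 × 0.25 = 0.54625
  [0.25→2.25]: (4.37+21.72)/2 × 2 = 26.09
  [2.25→3.75]: (21.72+24.35)/2 × 1.5 = 34.5525
  [3.75→7.75]: (24.35+20.81)/2 × 4 = 90.32
  [7.75→8.75]: (20.81+19.44)/2 × 1 = 20.125
  [8.75→14.75]: (19.44+12.41)/2 × 6 = 95.55
  Sum = 267.18375 mg/L·hr
rectal suppository tail: 12.41/0.077 = 161.169; AUC_ev,0→∞ = 267.18375 + 161.169 = 428.35275 mg/L·hr
F = (AUC_ev/D_ev)/(AUC_iv/D_iv) = (428.35275/40)/(453.7495/10) = 10.7088/45.37495 = 0.2360

F = 0.236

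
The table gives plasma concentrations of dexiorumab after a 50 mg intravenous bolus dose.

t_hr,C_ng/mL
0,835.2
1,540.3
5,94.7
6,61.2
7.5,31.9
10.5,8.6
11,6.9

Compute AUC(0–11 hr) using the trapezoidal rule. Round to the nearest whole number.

AUC = 2170 ng/mL·hr

Trapezoidal AUC_0→11:
  [0→1]: (835.2+540.3)/2 × 1 = 687.75
  [1→5]: (540.3+94.7)/2 × 4 = 1270.0
  [5→6]: (94.7+61.2)/2 × 1 = 77.95
  [6→7.5]: (61.2+31.9)/2 × 1.5 = 69.825
  [7.5→10.5]: (31.9+8.6)/2 × 3 = 60.75
  [10.5→11]: (8.6+6.9)/2 × 0.5 = 3.875
  Sum = 2170.15 ng/mL·hr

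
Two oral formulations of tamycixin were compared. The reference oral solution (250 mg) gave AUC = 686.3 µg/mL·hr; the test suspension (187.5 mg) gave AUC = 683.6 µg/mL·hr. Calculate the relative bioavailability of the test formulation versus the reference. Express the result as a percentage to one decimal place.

F_rel = (AUC_test/D_test) / (AUC_ref/D_ref)
      = (683.6/187.5) / (686.3/250)
      = 3.64587 / 2.7452 = 1.3281 = 132.81%

F_rel = 132.8%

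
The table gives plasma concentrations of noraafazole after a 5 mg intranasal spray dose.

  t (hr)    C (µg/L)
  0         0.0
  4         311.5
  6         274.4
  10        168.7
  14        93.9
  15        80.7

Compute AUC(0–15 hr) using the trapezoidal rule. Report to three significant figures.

AUC = 2710 µg/L·hr

Trapezoidal AUC_0→15:
  [0→4]: (0.0+311.5)/2 × 4 = 623.0
  [4→6]: (311.5+274.4)/2 × 2 = 585.9
  [6→10]: (274.4+168.7)/2 × 4 = 886.2
  [10→14]: (168.7+93.9)/2 × 4 = 525.2
  [14→15]: (93.9+80.7)/2 × 1 = 87.3
  Sum = 2707.6 µg/L·hr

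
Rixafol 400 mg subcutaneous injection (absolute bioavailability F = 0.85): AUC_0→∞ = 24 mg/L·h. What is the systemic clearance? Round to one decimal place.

CL = F × Dose / AUC_0→∞
   = 0.85 × 400 / 24 = 14.1667 L/h

CL = 14.2 L/h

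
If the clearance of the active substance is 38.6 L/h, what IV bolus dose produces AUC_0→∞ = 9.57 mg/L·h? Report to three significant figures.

Dose = 369 mg

Dose_iv = CL × AUC_0→∞
     = 38.6 × 9.57 = 369.402 mg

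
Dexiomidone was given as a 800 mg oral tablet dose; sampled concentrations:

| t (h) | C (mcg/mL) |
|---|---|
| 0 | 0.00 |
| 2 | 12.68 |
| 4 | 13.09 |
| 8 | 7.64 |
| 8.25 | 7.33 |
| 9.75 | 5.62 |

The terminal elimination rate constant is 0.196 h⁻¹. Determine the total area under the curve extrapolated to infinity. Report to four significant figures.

AUC = 120.2 mcg/mL·h

Trapezoidal AUC_0→9.75:
  [0→2]: (0.00+12.68)/2 × 2 = 12.68
  [2→4]: (12.68+13.09)/2 × 2 = 25.77
  [4→8]: (13.09+7.64)/2 × 4 = 41.46
  [8→8.25]: (7.64+7.33)/2 × 0.25 = 1.87125
  [8.25→9.75]: (7.33+5.62)/2 × 1.5 = 9.7125
  Sum = 91.49375 mcg/mL·h
Extrapolated tail: C_last / k_e = 5.62 / 0.196 = 28.673
AUC_0→∞ = 91.49375 + 28.673 = 120.16675 mcg/mL·h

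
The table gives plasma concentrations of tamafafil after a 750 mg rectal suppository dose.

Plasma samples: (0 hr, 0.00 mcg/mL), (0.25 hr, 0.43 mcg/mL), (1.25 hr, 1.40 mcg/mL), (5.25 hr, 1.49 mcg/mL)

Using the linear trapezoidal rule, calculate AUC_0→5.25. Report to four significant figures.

AUC = 6.749 mcg/mL·hr

Trapezoidal AUC_0→5.25:
  [0→0.25]: (0.00+0.43)/2 × 0.25 = 0.05375
  [0.25→1.25]: (0.43+1.40)/2 × 1 = 0.915
  [1.25→5.25]: (1.40+1.49)/2 × 4 = 5.78
  Sum = 6.74875 mcg/mL·hr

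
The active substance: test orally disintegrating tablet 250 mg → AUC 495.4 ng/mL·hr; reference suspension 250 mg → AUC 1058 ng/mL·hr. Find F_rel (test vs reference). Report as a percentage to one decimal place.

F_rel = 46.8%

F_rel = (AUC_test/D_test) / (AUC_ref/D_ref)
      = (495.4/250) / (1058/250)
      = 1.9816 / 4.232 = 0.4682 = 46.82%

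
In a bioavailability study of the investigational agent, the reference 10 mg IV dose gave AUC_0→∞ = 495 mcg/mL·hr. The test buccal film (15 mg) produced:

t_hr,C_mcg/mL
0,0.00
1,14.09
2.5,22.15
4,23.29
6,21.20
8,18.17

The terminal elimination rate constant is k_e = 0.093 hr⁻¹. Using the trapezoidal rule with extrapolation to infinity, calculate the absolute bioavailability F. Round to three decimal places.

F = 0.468

Trapezoidal AUC_0→8 (buccal film):
  [0→1]: (0.00+14.09)/2 × 1 = 7.045
  [1→2.5]: (14.09+22.15)/2 × 1.5 = 27.18
  [2.5→4]: (22.15+23.29)/2 × 1.5 = 34.08
  [4→6]: (23.29+21.20)/2 × 2 = 44.49
  [6→8]: (21.20+18.17)/2 × 2 = 39.37
  Sum = 152.165 mcg/mL·hr
Tail: C_last/k_e = 18.17/0.093 = 195.376
AUC_0→∞ (buccal film) = 152.165 + 195.376 = 347.541 mcg/mL·hr
F = (AUC_ev/D_ev)/(AUC_iv/D_iv) = (347.541/15)/(495/10) = 23.1694/49.5 = 0.4681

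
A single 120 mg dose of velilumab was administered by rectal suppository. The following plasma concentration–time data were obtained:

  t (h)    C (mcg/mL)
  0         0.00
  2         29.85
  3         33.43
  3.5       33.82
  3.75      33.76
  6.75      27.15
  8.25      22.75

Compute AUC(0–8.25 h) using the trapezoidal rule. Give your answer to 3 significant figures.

AUC = 216 mcg/mL·h

Trapezoidal AUC_0→8.25:
  [0→2]: (0.00+29.85)/2 × 2 = 29.85
  [2→3]: (29.85+33.43)/2 × 1 = 31.64
  [3→3.5]: (33.43+33.82)/2 × 0.5 = 16.8125
  [3.5→3.75]: (33.82+33.76)/2 × 0.25 = 8.4475
  [3.75→6.75]: (33.76+27.15)/2 × 3 = 91.365
  [6.75→8.25]: (27.15+22.75)/2 × 1.5 = 37.425
  Sum = 215.54 mcg/mL·h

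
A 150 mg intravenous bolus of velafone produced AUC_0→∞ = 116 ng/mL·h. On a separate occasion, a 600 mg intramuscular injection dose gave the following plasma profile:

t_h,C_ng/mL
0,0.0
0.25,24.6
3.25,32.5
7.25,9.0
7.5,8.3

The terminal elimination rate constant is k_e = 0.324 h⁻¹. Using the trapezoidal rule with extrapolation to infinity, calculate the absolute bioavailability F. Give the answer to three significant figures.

Trapezoidal AUC_0→7.5 (intramuscular injection):
  [0→0.25]: (0.0+24.6)/2 × 0.25 = 3.075
  [0.25→3.25]: (24.6+32.5)/2 × 3 = 85.65
  [3.25→7.25]: (32.5+9.0)/2 × 4 = 83.0
  [7.25→7.5]: (9.0+8.3)/2 × 0.25 = 2.1625
  Sum = 173.8875 ng/mL·h
Tail: C_last/k_e = 8.3/0.324 = 25.617
AUC_0→∞ (intramuscular injection) = 173.8875 + 25.617 = 199.5045 ng/mL·h
F = (AUC_ev/D_ev)/(AUC_iv/D_iv) = (199.5045/600)/(116/150) = 0.3325075/0.773333 = 0.4300

F = 0.430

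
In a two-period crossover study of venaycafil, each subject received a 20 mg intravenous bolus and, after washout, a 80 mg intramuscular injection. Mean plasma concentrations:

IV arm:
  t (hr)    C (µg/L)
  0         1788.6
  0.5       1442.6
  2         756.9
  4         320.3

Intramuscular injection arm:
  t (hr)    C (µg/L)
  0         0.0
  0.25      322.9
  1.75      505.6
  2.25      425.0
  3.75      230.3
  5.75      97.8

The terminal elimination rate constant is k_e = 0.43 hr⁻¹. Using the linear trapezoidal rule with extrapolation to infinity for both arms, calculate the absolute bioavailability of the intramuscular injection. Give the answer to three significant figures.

Trapezoidal AUC_0→4 (IV):
  [0→0.5]: (1788.6+1442.6)/2 × 0.5 = 807.8
  [0.5→2]: (1442.6+756.9)/2 × 1.5 = 1649.625
  [2→4]: (756.9+320.3)/2 × 2 = 1077.2
  Sum = 3534.625 µg/L·hr
IV tail: 320.3/0.43 = 744.884; AUC_iv,0→∞ = 3534.625 + 744.884 = 4279.509 µg/L·hr
Trapezoidal AUC_0→5.75 (intramuscular injection):
  [0→0.25]: (0.0+322.9)/2 × 0.25 = 40.3625
  [0.25→1.75]: (322.9+505.6)/2 × 1.5 = 621.375
  [1.75→2.25]: (505.6+425.0)/2 × 0.5 = 232.65
  [2.25→3.75]: (425.0+230.3)/2 × 1.5 = 491.475
  [3.75→5.75]: (230.3+97.8)/2 × 2 = 328.1
  Sum = 1713.9625 µg/L·hr
intramuscular injection tail: 97.8/0.43 = 227.442; AUC_ev,0→∞ = 1713.9625 + 227.442 = 1941.4045 µg/L·hr
F = (AUC_ev/D_ev)/(AUC_iv/D_iv) = (1941.4045/80)/(4279.509/20) = 24.2676/213.97545 = 0.1134

F = 0.113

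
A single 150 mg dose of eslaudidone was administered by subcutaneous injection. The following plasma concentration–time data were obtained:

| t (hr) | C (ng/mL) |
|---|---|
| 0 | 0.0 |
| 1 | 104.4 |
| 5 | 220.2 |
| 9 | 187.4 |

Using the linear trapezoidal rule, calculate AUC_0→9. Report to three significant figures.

Trapezoidal AUC_0→9:
  [0→1]: (0.0+104.4)/2 × 1 = 52.2
  [1→5]: (104.4+220.2)/2 × 4 = 649.2
  [5→9]: (220.2+187.4)/2 × 4 = 815.2
  Sum = 1516.6 ng/mL·hr

AUC = 1520 ng/mL·hr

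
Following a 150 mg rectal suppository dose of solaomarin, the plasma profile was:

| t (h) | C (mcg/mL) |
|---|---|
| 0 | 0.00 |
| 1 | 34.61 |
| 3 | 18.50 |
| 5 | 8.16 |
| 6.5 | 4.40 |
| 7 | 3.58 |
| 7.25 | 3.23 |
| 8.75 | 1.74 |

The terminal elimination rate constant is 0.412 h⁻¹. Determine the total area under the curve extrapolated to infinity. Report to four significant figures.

AUC = 117.3 mcg/mL·h

Trapezoidal AUC_0→8.75:
  [0→1]: (0.00+34.61)/2 × 1 = 17.305
  [1→3]: (34.61+18.50)/2 × 2 = 53.11
  [3→5]: (18.50+8.16)/2 × 2 = 26.66
  [5→6.5]: (8.16+4.40)/2 × 1.5 = 9.42
  [6.5→7]: (4.40+3.58)/2 × 0.5 = 1.995
  [7→7.25]: (3.58+3.23)/2 × 0.25 = 0.85125
  [7.25→8.75]: (3.23+1.74)/2 × 1.5 = 3.7275
  Sum = 113.06875 mcg/mL·h
Extrapolated tail: C_last / k_e = 1.74 / 0.412 = 4.223
AUC_0→∞ = 113.06875 + 4.223 = 117.29175 mcg/mL·h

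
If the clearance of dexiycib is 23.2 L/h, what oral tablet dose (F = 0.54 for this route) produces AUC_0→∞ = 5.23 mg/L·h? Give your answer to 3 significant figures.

Dose = CL × AUC_0→∞ / F
     = 23.2 × 5.23 / 0.54 = 224.696 mg

Dose = 225 mg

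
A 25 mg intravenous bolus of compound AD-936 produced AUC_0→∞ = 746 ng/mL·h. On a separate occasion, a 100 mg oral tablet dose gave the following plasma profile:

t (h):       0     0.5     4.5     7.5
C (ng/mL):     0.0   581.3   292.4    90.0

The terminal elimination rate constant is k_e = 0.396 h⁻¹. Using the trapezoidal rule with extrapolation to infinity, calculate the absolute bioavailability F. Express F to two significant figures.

Trapezoidal AUC_0→7.5 (oral tablet):
  [0→0.5]: (0.0+581.3)/2 × 0.5 = 145.325
  [0.5→4.5]: (581.3+292.4)/2 × 4 = 1747.4
  [4.5→7.5]: (292.4+90.0)/2 × 3 = 573.6
  Sum = 2466.325 ng/mL·h
Tail: C_last/k_e = 90.0/0.396 = 227.273
AUC_0→∞ (oral tablet) = 2466.325 + 227.273 = 2693.598 ng/mL·h
F = (AUC_ev/D_ev)/(AUC_iv/D_iv) = (2693.598/100)/(746/25) = 26.93598/29.84 = 0.9027

F = 0.90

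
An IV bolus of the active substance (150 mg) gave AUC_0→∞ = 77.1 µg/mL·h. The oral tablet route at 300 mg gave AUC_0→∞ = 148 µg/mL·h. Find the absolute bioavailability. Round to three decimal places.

F = (AUC_ev / D_ev) / (AUC_iv / D_iv)
  = (148/300) / (77.1/150)
  = 0.493333 / 0.514 = 0.9598

F = 0.960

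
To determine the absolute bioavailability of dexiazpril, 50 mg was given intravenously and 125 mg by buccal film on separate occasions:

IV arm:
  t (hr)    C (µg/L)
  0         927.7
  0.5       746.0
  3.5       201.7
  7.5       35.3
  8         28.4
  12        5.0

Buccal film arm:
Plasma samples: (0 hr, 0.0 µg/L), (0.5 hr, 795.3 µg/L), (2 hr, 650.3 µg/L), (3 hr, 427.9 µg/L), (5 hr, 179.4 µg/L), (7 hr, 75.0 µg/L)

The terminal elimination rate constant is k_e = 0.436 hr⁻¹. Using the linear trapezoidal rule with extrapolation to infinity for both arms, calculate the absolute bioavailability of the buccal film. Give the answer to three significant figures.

Trapezoidal AUC_0→12 (IV):
  [0→0.5]: (927.7+746.0)/2 × 0.5 = 418.425
  [0.5→3.5]: (746.0+201.7)/2 × 3 = 1421.55
  [3.5→7.5]: (201.7+35.3)/2 × 4 = 474.0
  [7.5→8]: (35.3+28.4)/2 × 0.5 = 15.925
  [8→12]: (28.4+5.0)/2 × 4 = 66.8
  Sum = 2396.7 µg/L·hr
IV tail: 5.0/0.436 = 11.468; AUC_iv,0→∞ = 2396.7 + 11.468 = 2408.168 µg/L·hr
Trapezoidal AUC_0→7 (buccal film):
  [0→0.5]: (0.0+795.3)/2 × 0.5 = 198.825
  [0.5→2]: (795.3+650.3)/2 × 1.5 = 1084.2
  [2→3]: (650.3+427.9)/2 × 1 = 539.1
  [3→5]: (427.9+179.4)/2 × 2 = 607.3
  [5→7]: (179.4+75.0)/2 × 2 = 254.4
  Sum = 2683.825 µg/L·hr
buccal film tail: 75.0/0.436 = 172.018; AUC_ev,0→∞ = 2683.825 + 172.018 = 2855.843 µg/L·hr
F = (AUC_ev/D_ev)/(AUC_iv/D_iv) = (2855.843/125)/(2408.168/50) = 22.846744/48.16336 = 0.4744

F = 0.474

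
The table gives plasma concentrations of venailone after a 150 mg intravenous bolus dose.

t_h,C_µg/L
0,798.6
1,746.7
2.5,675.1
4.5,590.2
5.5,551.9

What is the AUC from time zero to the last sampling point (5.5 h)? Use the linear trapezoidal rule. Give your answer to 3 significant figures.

AUC = 3680 µg/L·h

Trapezoidal AUC_0→5.5:
  [0→1]: (798.6+746.7)/2 × 1 = 772.65
  [1→2.5]: (746.7+675.1)/2 × 1.5 = 1066.35
  [2.5→4.5]: (675.1+590.2)/2 × 2 = 1265.3
  [4.5→5.5]: (590.2+551.9)/2 × 1 = 571.05
  Sum = 3675.35 µg/L·h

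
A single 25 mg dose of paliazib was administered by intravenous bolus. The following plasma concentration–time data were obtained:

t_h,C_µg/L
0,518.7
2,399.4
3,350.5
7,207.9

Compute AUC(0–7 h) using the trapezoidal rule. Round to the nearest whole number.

Trapezoidal AUC_0→7:
  [0→2]: (518.7+399.4)/2 × 2 = 918.1
  [2→3]: (399.4+350.5)/2 × 1 = 374.95
  [3→7]: (350.5+207.9)/2 × 4 = 1116.8
  Sum = 2409.85 µg/L·h

AUC = 2410 µg/L·h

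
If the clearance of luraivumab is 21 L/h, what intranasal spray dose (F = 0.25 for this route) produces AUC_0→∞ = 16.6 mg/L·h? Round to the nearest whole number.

Dose = 1394 mg

Dose = CL × AUC_0→∞ / F
     = 21 × 16.6 / 0.25 = 1394.4 mg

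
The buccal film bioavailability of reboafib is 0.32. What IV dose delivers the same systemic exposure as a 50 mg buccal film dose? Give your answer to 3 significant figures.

Systemic exposure from an extravascular dose = F × D_ev, so the equivalent IV dose is F × D_ev.
D_iv = F × D_ev = 0.32 × 50 = 16 mg

D_iv = 16.0 mg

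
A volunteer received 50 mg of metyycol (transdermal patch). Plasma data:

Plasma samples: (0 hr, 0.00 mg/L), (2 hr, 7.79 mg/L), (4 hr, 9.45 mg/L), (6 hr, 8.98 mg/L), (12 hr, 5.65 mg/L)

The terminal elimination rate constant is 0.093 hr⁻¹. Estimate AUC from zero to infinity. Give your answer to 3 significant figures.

AUC = 148 mg/L·hr

Trapezoidal AUC_0→12:
  [0→2]: (0.00+7.79)/2 × 2 = 7.79
  [2→4]: (7.79+9.45)/2 × 2 = 17.24
  [4→6]: (9.45+8.98)/2 × 2 = 18.43
  [6→12]: (8.98+5.65)/2 × 6 = 43.89
  Sum = 87.35 mg/L·hr
Extrapolated tail: C_last / k_e = 5.65 / 0.093 = 60.753
AUC_0→∞ = 87.35 + 60.753 = 148.103 mg/L·hr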